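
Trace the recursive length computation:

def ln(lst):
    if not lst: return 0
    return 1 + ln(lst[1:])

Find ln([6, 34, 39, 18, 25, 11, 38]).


ln([6, 34, 39, 18, 25, 11, 38]) = 1 + ln([34, 39, 18, 25, 11, 38])
ln([34, 39, 18, 25, 11, 38]) = 1 + ln([39, 18, 25, 11, 38])
ln([39, 18, 25, 11, 38]) = 1 + ln([18, 25, 11, 38])
ln([18, 25, 11, 38]) = 1 + ln([25, 11, 38])
ln([25, 11, 38]) = 1 + ln([11, 38])
ln([11, 38]) = 1 + ln([38])
ln([38]) = 1 + ln([])
ln([]) = 0  (base case)
Unwinding: 1 + 1 + 1 + 1 + 1 + 1 + 1 + 0 = 7

7


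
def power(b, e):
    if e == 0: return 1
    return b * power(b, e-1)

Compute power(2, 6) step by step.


power(2, 6)
= 2 * power(2, 5)
= 2 * 2 * power(2, 4)
= 2 * 2 * 2 * power(2, 3)
= 2 * 2 * 2 * 2 * power(2, 2)
= 2 * 2 * 2 * 2 * 2 * power(2, 1)
= 2 * 2 * 2 * 2 * 2 * 2 * power(2, 0)
= 2 * 2 * 2 * 2 * 2 * 2 * 1
= 64

64


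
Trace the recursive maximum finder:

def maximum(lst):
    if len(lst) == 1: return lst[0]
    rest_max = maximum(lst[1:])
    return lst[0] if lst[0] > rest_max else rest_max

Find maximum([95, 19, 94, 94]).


maximum([95, 19, 94, 94]): compare 95 with maximum([19, 94, 94])
maximum([19, 94, 94]): compare 19 with maximum([94, 94])
maximum([94, 94]): compare 94 with maximum([94])
maximum([94]) = 94  (base case)
Compare 94 with 94 -> 94
Compare 19 with 94 -> 94
Compare 95 with 94 -> 95

95


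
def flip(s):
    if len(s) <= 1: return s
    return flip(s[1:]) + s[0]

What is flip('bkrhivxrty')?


flip('bkrhivxrty') = flip('krhivxrty') + 'b'
flip('krhivxrty') = flip('rhivxrty') + 'k'
flip('rhivxrty') = flip('hivxrty') + 'r'
flip('hivxrty') = flip('ivxrty') + 'h'
flip('ivxrty') = flip('vxrty') + 'i'
flip('vxrty') = flip('xrty') + 'v'
flip('xrty') = flip('rty') + 'x'
flip('rty') = flip('ty') + 'r'
flip('ty') = flip('y') + 't'
flip('y') = 'y'  (base case)
Concatenating: 'y' + 't' + 'r' + 'x' + 'v' + 'i' + 'h' + 'r' + 'k' + 'b' = 'ytrxvihrkb'

ytrxvihrkb


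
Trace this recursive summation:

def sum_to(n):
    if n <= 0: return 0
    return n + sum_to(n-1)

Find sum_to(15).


sum_to(15)
= 15 + 14 + 13 + 12 + 11 + 10 + 9 + 8 + 7 + 6 + 5 + 4 + 3 + 2 + 1 + sum_to(0)
= 15 + 14 + 13 + 12 + 11 + 10 + 9 + 8 + 7 + 6 + 5 + 4 + 3 + 2 + 1 + 0
= 120

120


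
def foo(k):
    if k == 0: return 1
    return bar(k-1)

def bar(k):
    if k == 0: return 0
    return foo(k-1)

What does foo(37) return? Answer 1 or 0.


foo(37) = bar(36)
bar(36) = foo(35)
foo(35) = bar(34)
bar(34) = foo(33)
foo(33) = bar(32)
bar(32) = foo(31)
foo(31) = bar(30)
bar(30) = foo(29)
foo(29) = bar(28)
bar(28) = foo(27)
foo(27) = bar(26)
bar(26) = foo(25)
foo(25) = bar(24)
bar(24) = foo(23)
foo(23) = bar(22)
bar(22) = foo(21)
foo(21) = bar(20)
bar(20) = foo(19)
foo(19) = bar(18)
bar(18) = foo(17)
foo(17) = bar(16)
bar(16) = foo(15)
foo(15) = bar(14)
bar(14) = foo(13)
foo(13) = bar(12)
bar(12) = foo(11)
foo(11) = bar(10)
bar(10) = foo(9)
foo(9) = bar(8)
bar(8) = foo(7)
foo(7) = bar(6)
bar(6) = foo(5)
foo(5) = bar(4)
bar(4) = foo(3)
foo(3) = bar(2)
bar(2) = foo(1)
foo(1) = bar(0)
bar(0) = 0  (base case)
Result: 0

0


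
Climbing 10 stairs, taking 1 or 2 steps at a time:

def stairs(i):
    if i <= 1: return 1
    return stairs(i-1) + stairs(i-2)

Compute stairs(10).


Building up from base cases:
stairs(0) = 1
stairs(1) = 1
stairs(2) = stairs(1) + stairs(0) = 1 + 1 = 2
stairs(3) = stairs(2) + stairs(1) = 2 + 1 = 3
stairs(4) = stairs(3) + stairs(2) = 3 + 2 = 5
stairs(5) = stairs(4) + stairs(3) = 5 + 3 = 8
stairs(6) = stairs(5) + stairs(4) = 8 + 5 = 13
stairs(7) = stairs(6) + stairs(5) = 13 + 8 = 21
stairs(8) = stairs(7) + stairs(6) = 21 + 13 = 34
stairs(9) = stairs(8) + stairs(7) = 34 + 21 = 55
stairs(10) = stairs(9) + stairs(8) = 55 + 34 = 89

89


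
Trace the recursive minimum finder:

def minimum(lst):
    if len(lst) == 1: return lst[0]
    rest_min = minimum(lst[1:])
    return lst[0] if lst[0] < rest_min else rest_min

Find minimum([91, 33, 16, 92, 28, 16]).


minimum([91, 33, 16, 92, 28, 16]): compare 91 with minimum([33, 16, 92, 28, 16])
minimum([33, 16, 92, 28, 16]): compare 33 with minimum([16, 92, 28, 16])
minimum([16, 92, 28, 16]): compare 16 with minimum([92, 28, 16])
minimum([92, 28, 16]): compare 92 with minimum([28, 16])
minimum([28, 16]): compare 28 with minimum([16])
minimum([16]) = 16  (base case)
Compare 28 with 16 -> 16
Compare 92 with 16 -> 16
Compare 16 with 16 -> 16
Compare 33 with 16 -> 16
Compare 91 with 16 -> 16

16


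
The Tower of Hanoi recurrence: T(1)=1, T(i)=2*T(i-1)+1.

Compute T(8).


T(8) = 2 * T(7) + 1
T(7) = 2 * T(6) + 1
T(6) = 2 * T(5) + 1
T(5) = 2 * T(4) + 1
T(4) = 2 * T(3) + 1
T(3) = 2 * T(2) + 1
T(2) = 2 * T(1) + 1
T(1) = 1  (base case)
T(2) = 2 * 1 + 1 = 3
T(3) = 2 * 3 + 1 = 7
T(4) = 2 * 7 + 1 = 15
T(5) = 2 * 15 + 1 = 31
T(6) = 2 * 31 + 1 = 63
T(7) = 2 * 63 + 1 = 127
T(8) = 2 * 127 + 1 = 255

255


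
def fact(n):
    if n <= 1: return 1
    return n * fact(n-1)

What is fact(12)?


fact(12)
= 12 * fact(11)
= 12 * 11 * fact(10)
= 12 * 11 * 10 * fact(9)
= 12 * 11 * 10 * 9 * fact(8)
= 12 * 11 * 10 * 9 * 8 * fact(7)
= 12 * 11 * 10 * 9 * 8 * 7 * fact(6)
= 12 * 11 * 10 * 9 * 8 * 7 * 6 * fact(5)
= 12 * 11 * 10 * 9 * 8 * 7 * 6 * 5 * fact(4)
= 12 * 11 * 10 * 9 * 8 * 7 * 6 * 5 * 4 * fact(3)
= 12 * 11 * 10 * 9 * 8 * 7 * 6 * 5 * 4 * 3 * fact(2)
= 12 * 11 * 10 * 9 * 8 * 7 * 6 * 5 * 4 * 3 * 2 * fact(1)
= 12 * 11 * 10 * 9 * 8 * 7 * 6 * 5 * 4 * 3 * 2 * 1
= 479001600

479001600


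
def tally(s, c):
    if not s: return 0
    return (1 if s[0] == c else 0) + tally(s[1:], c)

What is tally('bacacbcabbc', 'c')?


s[0]='b' != 'c' -> 0
s[0]='a' != 'c' -> 0
s[0]='c' == 'c' -> 1
s[0]='a' != 'c' -> 0
s[0]='c' == 'c' -> 1
s[0]='b' != 'c' -> 0
s[0]='c' == 'c' -> 1
s[0]='a' != 'c' -> 0
s[0]='b' != 'c' -> 0
s[0]='b' != 'c' -> 0
s[0]='c' == 'c' -> 1
Sum: 0 + 0 + 1 + 0 + 1 + 0 + 1 + 0 + 0 + 0 + 1 = 4

4


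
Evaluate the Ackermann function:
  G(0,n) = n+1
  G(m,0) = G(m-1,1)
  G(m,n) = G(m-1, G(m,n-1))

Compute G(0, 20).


G(0, 20) = 21
Result: G(0, 20) = 21

21


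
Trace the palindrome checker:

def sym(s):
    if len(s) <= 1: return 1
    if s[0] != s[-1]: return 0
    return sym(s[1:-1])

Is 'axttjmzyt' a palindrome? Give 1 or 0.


sym('axttjmzyt'): s[0]='a' != s[-1]='t' -> return 0
Result: 0 (not a palindrome)

0


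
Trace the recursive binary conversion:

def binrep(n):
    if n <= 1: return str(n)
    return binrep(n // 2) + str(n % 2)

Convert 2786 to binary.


binrep(2786) = binrep(1393) + '0'
binrep(1393) = binrep(696) + '1'
binrep(696) = binrep(348) + '0'
binrep(348) = binrep(174) + '0'
binrep(174) = binrep(87) + '0'
binrep(87) = binrep(43) + '1'
binrep(43) = binrep(21) + '1'
binrep(21) = binrep(10) + '1'
binrep(10) = binrep(5) + '0'
binrep(5) = binrep(2) + '1'
binrep(2) = binrep(1) + '0'
binrep(1) = '1'  (base case)
Concatenating: '1' + '0' + '1' + '0' + '1' + '1' + '1' + '0' + '0' + '0' + '1' + '0' = '101011100010'

101011100010


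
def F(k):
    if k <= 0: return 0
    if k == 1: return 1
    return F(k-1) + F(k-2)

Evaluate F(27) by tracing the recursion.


Computing F(27) bottom-up:
F(0) = 0
F(1) = 1
F(2) = F(1) + F(0) = 1 + 0 = 1
F(3) = F(2) + F(1) = 1 + 1 = 2
F(4) = F(3) + F(2) = 2 + 1 = 3
F(5) = F(4) + F(3) = 3 + 2 = 5
F(6) = F(5) + F(4) = 5 + 3 = 8
F(7) = F(6) + F(5) = 8 + 5 = 13
F(8) = F(7) + F(6) = 13 + 8 = 21
F(9) = F(8) + F(7) = 21 + 13 = 34
F(10) = F(9) + F(8) = 34 + 21 = 55
F(11) = F(10) + F(9) = 55 + 34 = 89
F(12) = F(11) + F(10) = 89 + 55 = 144
F(13) = F(12) + F(11) = 144 + 89 = 233
F(14) = F(13) + F(12) = 233 + 144 = 377
F(15) = F(14) + F(13) = 377 + 233 = 610
F(16) = F(15) + F(14) = 610 + 377 = 987
F(17) = F(16) + F(15) = 987 + 610 = 1597
F(18) = F(17) + F(16) = 1597 + 987 = 2584
F(19) = F(18) + F(17) = 2584 + 1597 = 4181
F(20) = F(19) + F(18) = 4181 + 2584 = 6765
F(21) = F(20) + F(19) = 6765 + 4181 = 10946
F(22) = F(21) + F(20) = 10946 + 6765 = 17711
F(23) = F(22) + F(21) = 17711 + 10946 = 28657
F(24) = F(23) + F(22) = 28657 + 17711 = 46368
F(25) = F(24) + F(23) = 46368 + 28657 = 75025
F(26) = F(25) + F(24) = 75025 + 46368 = 121393
F(27) = F(26) + F(25) = 121393 + 75025 = 196418

196418


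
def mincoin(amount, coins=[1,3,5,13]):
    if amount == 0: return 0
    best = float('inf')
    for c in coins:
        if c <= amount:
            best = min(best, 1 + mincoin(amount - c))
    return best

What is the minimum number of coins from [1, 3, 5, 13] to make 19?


Building up with DP:
mincoin(0) = 0
mincoin(1) = min(1+mincoin(0)=1+0=1) = 1
mincoin(2) = min(1+mincoin(1)=1+1=2) = 2
mincoin(3) = min(1+mincoin(2)=1+2=3, 1+mincoin(0)=1+0=1) = 1
mincoin(4) = min(1+mincoin(3)=1+1=2, 1+mincoin(1)=1+1=2) = 2
mincoin(5) = min(1+mincoin(4)=1+2=3, 1+mincoin(2)=1+2=3, 1+mincoin(0)=1+0=1) = 1
mincoin(6) = min(1+mincoin(5)=1+1=2, 1+mincoin(3)=1+1=2, 1+mincoin(1)=1+1=2) = 2
mincoin(7) = min(1+mincoin(6)=1+2=3, 1+mincoin(4)=1+2=3, 1+mincoin(2)=1+2=3) = 3
mincoin(8) = min(1+mincoin(7)=1+3=4, 1+mincoin(5)=1+1=2, 1+mincoin(3)=1+1=2) = 2
mincoin(9) = min(1+mincoin(8)=1+2=3, 1+mincoin(6)=1+2=3, 1+mincoin(4)=1+2=3) = 3
mincoin(10) = min(1+mincoin(9)=1+3=4, 1+mincoin(7)=1+3=4, 1+mincoin(5)=1+1=2) = 2
mincoin(11) = min(1+mincoin(10)=1+2=3, 1+mincoin(8)=1+2=3, 1+mincoin(6)=1+2=3) = 3
mincoin(12) = min(1+mincoin(11)=1+3=4, 1+mincoin(9)=1+3=4, 1+mincoin(7)=1+3=4) = 4
mincoin(13) = min(1+mincoin(12)=1+4=5, 1+mincoin(10)=1+2=3, 1+mincoin(8)=1+2=3, 1+mincoin(0)=1+0=1) = 1
mincoin(14) = min(1+mincoin(13)=1+1=2, 1+mincoin(11)=1+3=4, 1+mincoin(9)=1+3=4, 1+mincoin(1)=1+1=2) = 2
mincoin(15) = min(1+mincoin(14)=1+2=3, 1+mincoin(12)=1+4=5, 1+mincoin(10)=1+2=3, 1+mincoin(2)=1+2=3) = 3
mincoin(16) = min(1+mincoin(15)=1+3=4, 1+mincoin(13)=1+1=2, 1+mincoin(11)=1+3=4, 1+mincoin(3)=1+1=2) = 2
mincoin(17) = min(1+mincoin(16)=1+2=3, 1+mincoin(14)=1+2=3, 1+mincoin(12)=1+4=5, 1+mincoin(4)=1+2=3) = 3
mincoin(18) = min(1+mincoin(17)=1+3=4, 1+mincoin(15)=1+3=4, 1+mincoin(13)=1+1=2, 1+mincoin(5)=1+1=2) = 2
mincoin(19) = min(1+mincoin(18)=1+2=3, 1+mincoin(16)=1+2=3, 1+mincoin(14)=1+2=3, 1+mincoin(6)=1+2=3) = 3

3


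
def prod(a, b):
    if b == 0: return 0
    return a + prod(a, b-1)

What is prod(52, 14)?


prod(52, 14) = 52 + prod(52, 13)
prod(52, 13) = 52 + prod(52, 12)
prod(52, 12) = 52 + prod(52, 11)
prod(52, 11) = 52 + prod(52, 10)
prod(52, 10) = 52 + prod(52, 9)
prod(52, 9) = 52 + prod(52, 8)
prod(52, 8) = 52 + prod(52, 7)
prod(52, 7) = 52 + prod(52, 6)
prod(52, 6) = 52 + prod(52, 5)
prod(52, 5) = 52 + prod(52, 4)
prod(52, 4) = 52 + prod(52, 3)
prod(52, 3) = 52 + prod(52, 2)
prod(52, 2) = 52 + prod(52, 1)
prod(52, 1) = 52 + prod(52, 0)
prod(52, 0) = 0  (base case)
Total: 52 + 52 + 52 + 52 + 52 + 52 + 52 + 52 + 52 + 52 + 52 + 52 + 52 + 52 + 0 = 728

728


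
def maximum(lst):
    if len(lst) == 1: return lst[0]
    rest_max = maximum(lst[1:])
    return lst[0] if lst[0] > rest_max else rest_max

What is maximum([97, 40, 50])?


maximum([97, 40, 50]): compare 97 with maximum([40, 50])
maximum([40, 50]): compare 40 with maximum([50])
maximum([50]) = 50  (base case)
Compare 40 with 50 -> 50
Compare 97 with 50 -> 97

97


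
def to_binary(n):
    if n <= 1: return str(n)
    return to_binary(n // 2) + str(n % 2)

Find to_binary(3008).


to_binary(3008) = to_binary(1504) + '0'
to_binary(1504) = to_binary(752) + '0'
to_binary(752) = to_binary(376) + '0'
to_binary(376) = to_binary(188) + '0'
to_binary(188) = to_binary(94) + '0'
to_binary(94) = to_binary(47) + '0'
to_binary(47) = to_binary(23) + '1'
to_binary(23) = to_binary(11) + '1'
to_binary(11) = to_binary(5) + '1'
to_binary(5) = to_binary(2) + '1'
to_binary(2) = to_binary(1) + '0'
to_binary(1) = '1'  (base case)
Concatenating: '1' + '0' + '1' + '1' + '1' + '1' + '0' + '0' + '0' + '0' + '0' + '0' = '101111000000'

101111000000


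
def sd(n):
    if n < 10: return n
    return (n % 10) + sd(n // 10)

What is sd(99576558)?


sd(99576558) = 8 + sd(9957655)
sd(9957655) = 5 + sd(995765)
sd(995765) = 5 + sd(99576)
sd(99576) = 6 + sd(9957)
sd(9957) = 7 + sd(995)
sd(995) = 5 + sd(99)
sd(99) = 9 + sd(9)
sd(9) = 9  (base case)
Total: 8 + 5 + 5 + 6 + 7 + 5 + 9 + 9 = 54

54


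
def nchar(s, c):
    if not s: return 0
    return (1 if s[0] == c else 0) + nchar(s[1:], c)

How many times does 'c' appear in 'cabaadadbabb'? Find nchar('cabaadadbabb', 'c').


s[0]='c' == 'c' -> 1
s[0]='a' != 'c' -> 0
s[0]='b' != 'c' -> 0
s[0]='a' != 'c' -> 0
s[0]='a' != 'c' -> 0
s[0]='d' != 'c' -> 0
s[0]='a' != 'c' -> 0
s[0]='d' != 'c' -> 0
s[0]='b' != 'c' -> 0
s[0]='a' != 'c' -> 0
s[0]='b' != 'c' -> 0
s[0]='b' != 'c' -> 0
Sum: 1 + 0 + 0 + 0 + 0 + 0 + 0 + 0 + 0 + 0 + 0 + 0 = 1

1


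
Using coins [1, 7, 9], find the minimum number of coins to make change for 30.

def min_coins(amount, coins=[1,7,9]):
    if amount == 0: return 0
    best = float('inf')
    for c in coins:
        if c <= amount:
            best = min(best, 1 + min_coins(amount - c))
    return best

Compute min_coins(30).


Building up with DP:
min_coins(0) = 0
min_coins(1) = min(1+min_coins(0)=1+0=1) = 1
min_coins(2) = min(1+min_coins(1)=1+1=2) = 2
min_coins(3) = min(1+min_coins(2)=1+2=3) = 3
min_coins(4) = min(1+min_coins(3)=1+3=4) = 4
min_coins(5) = min(1+min_coins(4)=1+4=5) = 5
min_coins(6) = min(1+min_coins(5)=1+5=6) = 6
min_coins(7) = min(1+min_coins(6)=1+6=7, 1+min_coins(0)=1+0=1) = 1
min_coins(8) = min(1+min_coins(7)=1+1=2, 1+min_coins(1)=1+1=2) = 2
min_coins(9) = min(1+min_coins(8)=1+2=3, 1+min_coins(2)=1+2=3, 1+min_coins(0)=1+0=1) = 1
min_coins(10) = min(1+min_coins(9)=1+1=2, 1+min_coins(3)=1+3=4, 1+min_coins(1)=1+1=2) = 2
min_coins(11) = min(1+min_coins(10)=1+2=3, 1+min_coins(4)=1+4=5, 1+min_coins(2)=1+2=3) = 3
min_coins(12) = min(1+min_coins(11)=1+3=4, 1+min_coins(5)=1+5=6, 1+min_coins(3)=1+3=4) = 4
min_coins(13) = min(1+min_coins(12)=1+4=5, 1+min_coins(6)=1+6=7, 1+min_coins(4)=1+4=5) = 5
min_coins(14) = min(1+min_coins(13)=1+5=6, 1+min_coins(7)=1+1=2, 1+min_coins(5)=1+5=6) = 2
min_coins(15) = min(1+min_coins(14)=1+2=3, 1+min_coins(8)=1+2=3, 1+min_coins(6)=1+6=7) = 3
min_coins(16) = min(1+min_coins(15)=1+3=4, 1+min_coins(9)=1+1=2, 1+min_coins(7)=1+1=2) = 2
min_coins(17) = min(1+min_coins(16)=1+2=3, 1+min_coins(10)=1+2=3, 1+min_coins(8)=1+2=3) = 3
min_coins(18) = min(1+min_coins(17)=1+3=4, 1+min_coins(11)=1+3=4, 1+min_coins(9)=1+1=2) = 2
min_coins(19) = min(1+min_coins(18)=1+2=3, 1+min_coins(12)=1+4=5, 1+min_coins(10)=1+2=3) = 3
min_coins(20) = min(1+min_coins(19)=1+3=4, 1+min_coins(13)=1+5=6, 1+min_coins(11)=1+3=4) = 4
min_coins(21) = min(1+min_coins(20)=1+4=5, 1+min_coins(14)=1+2=3, 1+min_coins(12)=1+4=5) = 3
min_coins(22) = min(1+min_coins(21)=1+3=4, 1+min_coins(15)=1+3=4, 1+min_coins(13)=1+5=6) = 4
min_coins(23) = min(1+min_coins(22)=1+4=5, 1+min_coins(16)=1+2=3, 1+min_coins(14)=1+2=3) = 3
min_coins(24) = min(1+min_coins(23)=1+3=4, 1+min_coins(17)=1+3=4, 1+min_coins(15)=1+3=4) = 4
min_coins(25) = min(1+min_coins(24)=1+4=5, 1+min_coins(18)=1+2=3, 1+min_coins(16)=1+2=3) = 3
min_coins(26) = min(1+min_coins(25)=1+3=4, 1+min_coins(19)=1+3=4, 1+min_coins(17)=1+3=4) = 4
min_coins(27) = min(1+min_coins(26)=1+4=5, 1+min_coins(20)=1+4=5, 1+min_coins(18)=1+2=3) = 3
min_coins(28) = min(1+min_coins(27)=1+3=4, 1+min_coins(21)=1+3=4, 1+min_coins(19)=1+3=4) = 4
min_coins(29) = min(1+min_coins(28)=1+4=5, 1+min_coins(22)=1+4=5, 1+min_coins(20)=1+4=5) = 5
min_coins(30) = min(1+min_coins(29)=1+5=6, 1+min_coins(23)=1+3=4, 1+min_coins(21)=1+3=4) = 4

4


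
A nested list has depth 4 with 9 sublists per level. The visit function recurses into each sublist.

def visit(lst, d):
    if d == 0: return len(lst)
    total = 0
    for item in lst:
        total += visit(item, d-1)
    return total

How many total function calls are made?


At depth 0 (root): 1 call
At depth 1: each of 1 parents calls visit on 9 children = 9 calls
At depth 2: each of 9 parents calls visit on 9 children = 81 calls
At depth 3: each of 81 parents calls visit on 9 children = 729 calls
At depth 4: each of 729 parents calls visit on 9 children = 6561 calls
Total: 1 + 9 + 81 + 729 + 6561 = 7381

7381


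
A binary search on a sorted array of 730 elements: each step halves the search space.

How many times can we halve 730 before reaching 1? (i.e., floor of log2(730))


730 / 2 = 365
365 / 2 = 182
182 / 2 = 91
91 / 2 = 45
45 / 2 = 22
22 / 2 = 11
11 / 2 = 5
5 / 2 = 2
2 / 2 = 1
Reached 1 after 9 halvings

9


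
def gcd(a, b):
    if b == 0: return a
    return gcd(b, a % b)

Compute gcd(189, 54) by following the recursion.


gcd(189, 54) = gcd(54, 27)
gcd(54, 27) = gcd(27, 0)
gcd(27, 0) = 27  (base case)

27


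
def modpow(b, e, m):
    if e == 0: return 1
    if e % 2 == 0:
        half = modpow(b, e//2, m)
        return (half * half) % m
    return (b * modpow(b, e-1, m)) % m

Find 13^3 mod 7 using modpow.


modpow(13, 3, 7): e is odd, compute modpow(13, 2, 7)
  modpow(13, 2, 7): e is even, compute modpow(13, 1, 7)
    modpow(13, 1, 7): e is odd, compute modpow(13, 0, 7)
      modpow(13, 0, 7) = 1
    (13 * 1) % 7 = 6
  half=6, (6*6) % 7 = 1
(13 * 1) % 7 = 6

6


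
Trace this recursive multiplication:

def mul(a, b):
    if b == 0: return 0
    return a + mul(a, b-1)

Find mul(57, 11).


mul(57, 11) = 57 + mul(57, 10)
mul(57, 10) = 57 + mul(57, 9)
mul(57, 9) = 57 + mul(57, 8)
mul(57, 8) = 57 + mul(57, 7)
mul(57, 7) = 57 + mul(57, 6)
mul(57, 6) = 57 + mul(57, 5)
mul(57, 5) = 57 + mul(57, 4)
mul(57, 4) = 57 + mul(57, 3)
mul(57, 3) = 57 + mul(57, 2)
mul(57, 2) = 57 + mul(57, 1)
mul(57, 1) = 57 + mul(57, 0)
mul(57, 0) = 0  (base case)
Total: 57 + 57 + 57 + 57 + 57 + 57 + 57 + 57 + 57 + 57 + 57 + 0 = 627

627


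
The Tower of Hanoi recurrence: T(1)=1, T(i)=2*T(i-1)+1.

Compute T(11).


T(11) = 2 * T(10) + 1
T(10) = 2 * T(9) + 1
T(9) = 2 * T(8) + 1
T(8) = 2 * T(7) + 1
T(7) = 2 * T(6) + 1
T(6) = 2 * T(5) + 1
T(5) = 2 * T(4) + 1
T(4) = 2 * T(3) + 1
T(3) = 2 * T(2) + 1
T(2) = 2 * T(1) + 1
T(1) = 1  (base case)
T(2) = 2 * 1 + 1 = 3
T(3) = 2 * 3 + 1 = 7
T(4) = 2 * 7 + 1 = 15
T(5) = 2 * 15 + 1 = 31
T(6) = 2 * 31 + 1 = 63
T(7) = 2 * 63 + 1 = 127
T(8) = 2 * 127 + 1 = 255
T(9) = 2 * 255 + 1 = 511
T(10) = 2 * 511 + 1 = 1023
T(11) = 2 * 1023 + 1 = 2047

2047


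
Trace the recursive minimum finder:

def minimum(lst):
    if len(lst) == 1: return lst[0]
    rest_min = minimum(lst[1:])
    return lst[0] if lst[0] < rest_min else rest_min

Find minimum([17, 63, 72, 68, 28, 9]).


minimum([17, 63, 72, 68, 28, 9]): compare 17 with minimum([63, 72, 68, 28, 9])
minimum([63, 72, 68, 28, 9]): compare 63 with minimum([72, 68, 28, 9])
minimum([72, 68, 28, 9]): compare 72 with minimum([68, 28, 9])
minimum([68, 28, 9]): compare 68 with minimum([28, 9])
minimum([28, 9]): compare 28 with minimum([9])
minimum([9]) = 9  (base case)
Compare 28 with 9 -> 9
Compare 68 with 9 -> 9
Compare 72 with 9 -> 9
Compare 63 with 9 -> 9
Compare 17 with 9 -> 9

9


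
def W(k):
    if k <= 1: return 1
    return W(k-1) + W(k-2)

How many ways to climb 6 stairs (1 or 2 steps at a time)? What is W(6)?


Building up from base cases:
W(0) = 1
W(1) = 1
W(2) = W(1) + W(0) = 1 + 1 = 2
W(3) = W(2) + W(1) = 2 + 1 = 3
W(4) = W(3) + W(2) = 3 + 2 = 5
W(5) = W(4) + W(3) = 5 + 3 = 8
W(6) = W(5) + W(4) = 8 + 5 = 13

13


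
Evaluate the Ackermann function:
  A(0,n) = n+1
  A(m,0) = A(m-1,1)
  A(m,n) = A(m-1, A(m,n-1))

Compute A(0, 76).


A(0, 76) = 77
Result: A(0, 76) = 77

77


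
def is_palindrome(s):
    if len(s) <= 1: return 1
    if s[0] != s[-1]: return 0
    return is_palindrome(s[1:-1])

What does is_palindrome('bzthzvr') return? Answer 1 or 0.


is_palindrome('bzthzvr'): s[0]='b' != s[-1]='r' -> return 0
Result: 0 (not a palindrome)

0


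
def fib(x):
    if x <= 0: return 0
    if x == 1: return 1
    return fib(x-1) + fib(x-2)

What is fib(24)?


Computing fib(24) bottom-up:
fib(0) = 0
fib(1) = 1
fib(2) = fib(1) + fib(0) = 1 + 0 = 1
fib(3) = fib(2) + fib(1) = 1 + 1 = 2
fib(4) = fib(3) + fib(2) = 2 + 1 = 3
fib(5) = fib(4) + fib(3) = 3 + 2 = 5
fib(6) = fib(5) + fib(4) = 5 + 3 = 8
fib(7) = fib(6) + fib(5) = 8 + 5 = 13
fib(8) = fib(7) + fib(6) = 13 + 8 = 21
fib(9) = fib(8) + fib(7) = 21 + 13 = 34
fib(10) = fib(9) + fib(8) = 34 + 21 = 55
fib(11) = fib(10) + fib(9) = 55 + 34 = 89
fib(12) = fib(11) + fib(10) = 89 + 55 = 144
fib(13) = fib(12) + fib(11) = 144 + 89 = 233
fib(14) = fib(13) + fib(12) = 233 + 144 = 377
fib(15) = fib(14) + fib(13) = 377 + 233 = 610
fib(16) = fib(15) + fib(14) = 610 + 377 = 987
fib(17) = fib(16) + fib(15) = 987 + 610 = 1597
fib(18) = fib(17) + fib(16) = 1597 + 987 = 2584
fib(19) = fib(18) + fib(17) = 2584 + 1597 = 4181
fib(20) = fib(19) + fib(18) = 4181 + 2584 = 6765
fib(21) = fib(20) + fib(19) = 6765 + 4181 = 10946
fib(22) = fib(21) + fib(20) = 10946 + 6765 = 17711
fib(23) = fib(22) + fib(21) = 17711 + 10946 = 28657
fib(24) = fib(23) + fib(22) = 28657 + 17711 = 46368

46368


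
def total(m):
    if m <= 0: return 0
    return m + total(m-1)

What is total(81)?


total(81)
= 81 + 80 + 79 + 78 + 77 + 76 + 75 + 74 + 73 + 72 + 71 + 70 + 69 + 68 + 67 + 66 + 65 + 64 + 63 + 62 + 61 + 60 + 59 + 58 + 57 + 56 + 55 + 54 + 53 + 52 + 51 + 50 + 49 + 48 + 47 + 46 + 45 + 44 + 43 + 42 + 41 + 40 + 39 + 38 + 37 + 36 + 35 + 34 + 33 + 32 + 31 + 30 + 29 + 28 + 27 + 26 + 25 + 24 + 23 + 22 + 21 + 20 + 19 + 18 + 17 + 16 + 15 + 14 + 13 + 12 + 11 + 10 + 9 + 8 + 7 + 6 + 5 + 4 + 3 + 2 + 1 + total(0)
= 81 + 80 + 79 + 78 + 77 + 76 + 75 + 74 + 73 + 72 + 71 + 70 + 69 + 68 + 67 + 66 + 65 + 64 + 63 + 62 + 61 + 60 + 59 + 58 + 57 + 56 + 55 + 54 + 53 + 52 + 51 + 50 + 49 + 48 + 47 + 46 + 45 + 44 + 43 + 42 + 41 + 40 + 39 + 38 + 37 + 36 + 35 + 34 + 33 + 32 + 31 + 30 + 29 + 28 + 27 + 26 + 25 + 24 + 23 + 22 + 21 + 20 + 19 + 18 + 17 + 16 + 15 + 14 + 13 + 12 + 11 + 10 + 9 + 8 + 7 + 6 + 5 + 4 + 3 + 2 + 1 + 0
= 3321

3321


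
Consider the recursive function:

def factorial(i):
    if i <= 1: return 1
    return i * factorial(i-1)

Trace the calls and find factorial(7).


factorial(7)
= 7 * factorial(6)
= 7 * 6 * factorial(5)
= 7 * 6 * 5 * factorial(4)
= 7 * 6 * 5 * 4 * factorial(3)
= 7 * 6 * 5 * 4 * 3 * factorial(2)
= 7 * 6 * 5 * 4 * 3 * 2 * factorial(1)
= 7 * 6 * 5 * 4 * 3 * 2 * 1
= 5040

5040


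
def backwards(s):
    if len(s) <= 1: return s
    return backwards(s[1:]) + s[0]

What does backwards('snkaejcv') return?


backwards('snkaejcv') = backwards('nkaejcv') + 's'
backwards('nkaejcv') = backwards('kaejcv') + 'n'
backwards('kaejcv') = backwards('aejcv') + 'k'
backwards('aejcv') = backwards('ejcv') + 'a'
backwards('ejcv') = backwards('jcv') + 'e'
backwards('jcv') = backwards('cv') + 'j'
backwards('cv') = backwards('v') + 'c'
backwards('v') = 'v'  (base case)
Concatenating: 'v' + 'c' + 'j' + 'e' + 'a' + 'k' + 'n' + 's' = 'vcjeakns'

vcjeakns


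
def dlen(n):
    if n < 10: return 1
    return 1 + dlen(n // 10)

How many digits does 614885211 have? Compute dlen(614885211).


dlen(614885211) = 1 + dlen(61488521)
dlen(61488521) = 1 + dlen(6148852)
dlen(6148852) = 1 + dlen(614885)
dlen(614885) = 1 + dlen(61488)
dlen(61488) = 1 + dlen(6148)
dlen(6148) = 1 + dlen(614)
dlen(614) = 1 + dlen(61)
dlen(61) = 1 + dlen(6)
dlen(6) = 1  (base case: 6 < 10)
Unwinding: 1 + 1 + 1 + 1 + 1 + 1 + 1 + 1 + 1 = 9

9


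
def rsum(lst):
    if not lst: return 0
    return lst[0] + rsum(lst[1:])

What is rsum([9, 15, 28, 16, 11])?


rsum([9, 15, 28, 16, 11]) = 9 + rsum([15, 28, 16, 11])
rsum([15, 28, 16, 11]) = 15 + rsum([28, 16, 11])
rsum([28, 16, 11]) = 28 + rsum([16, 11])
rsum([16, 11]) = 16 + rsum([11])
rsum([11]) = 11 + rsum([])
rsum([]) = 0  (base case)
Total: 9 + 15 + 28 + 16 + 11 + 0 = 79

79


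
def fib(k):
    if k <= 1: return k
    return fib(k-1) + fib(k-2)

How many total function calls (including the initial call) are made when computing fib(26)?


Let C(n) = total calls for fib(n)
C(0) = 1, C(1) = 1
C(2) = 1 + C(1) + C(0) = 1 + 1 + 1 = 3
C(3) = 1 + C(2) + C(1) = 1 + 3 + 1 = 5
C(4) = 1 + C(3) + C(2) = 1 + 5 + 3 = 9
C(5) = 1 + C(4) + C(3) = 1 + 9 + 5 = 15
C(6) = 1 + C(5) + C(4) = 1 + 15 + 9 = 25
C(7) = 1 + C(6) + C(5) = 1 + 25 + 15 = 41
C(8) = 1 + C(7) + C(6) = 1 + 41 + 25 = 67
C(9) = 1 + C(8) + C(7) = 1 + 67 + 41 = 109
C(10) = 1 + C(9) + C(8) = 1 + 109 + 67 = 177
C(11) = 1 + C(10) + C(9) = 1 + 177 + 109 = 287
C(12) = 1 + C(11) + C(10) = 1 + 287 + 177 = 465
C(13) = 1 + C(12) + C(11) = 1 + 465 + 287 = 753
C(14) = 1 + C(13) + C(12) = 1 + 753 + 465 = 1219
C(15) = 1 + C(14) + C(13) = 1 + 1219 + 753 = 1973
C(16) = 1 + C(15) + C(14) = 1 + 1973 + 1219 = 3193
C(17) = 1 + C(16) + C(15) = 1 + 3193 + 1973 = 5167
C(18) = 1 + C(17) + C(16) = 1 + 5167 + 3193 = 8361
C(19) = 1 + C(18) + C(17) = 1 + 8361 + 5167 = 13529
C(20) = 1 + C(19) + C(18) = 1 + 13529 + 8361 = 21891
C(21) = 1 + C(20) + C(19) = 1 + 21891 + 13529 = 35421
C(22) = 1 + C(21) + C(20) = 1 + 35421 + 21891 = 57313
C(23) = 1 + C(22) + C(21) = 1 + 57313 + 35421 = 92735
C(24) = 1 + C(23) + C(22) = 1 + 92735 + 57313 = 150049
C(25) = 1 + C(24) + C(23) = 1 + 150049 + 92735 = 242785
C(26) = 1 + C(25) + C(24) = 1 + 242785 + 150049 = 392835

392835


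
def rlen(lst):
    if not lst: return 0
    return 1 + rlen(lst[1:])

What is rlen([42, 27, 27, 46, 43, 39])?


rlen([42, 27, 27, 46, 43, 39]) = 1 + rlen([27, 27, 46, 43, 39])
rlen([27, 27, 46, 43, 39]) = 1 + rlen([27, 46, 43, 39])
rlen([27, 46, 43, 39]) = 1 + rlen([46, 43, 39])
rlen([46, 43, 39]) = 1 + rlen([43, 39])
rlen([43, 39]) = 1 + rlen([39])
rlen([39]) = 1 + rlen([])
rlen([]) = 0  (base case)
Unwinding: 1 + 1 + 1 + 1 + 1 + 1 + 0 = 6

6


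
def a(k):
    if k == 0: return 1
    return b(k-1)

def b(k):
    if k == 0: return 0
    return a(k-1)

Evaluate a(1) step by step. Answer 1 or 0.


a(1) = b(0)
b(0) = 0  (base case)
Result: 0

0


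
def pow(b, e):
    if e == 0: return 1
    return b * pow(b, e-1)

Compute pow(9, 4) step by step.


pow(9, 4)
= 9 * pow(9, 3)
= 9 * 9 * pow(9, 2)
= 9 * 9 * 9 * pow(9, 1)
= 9 * 9 * 9 * 9 * pow(9, 0)
= 9 * 9 * 9 * 9 * 1
= 6561

6561


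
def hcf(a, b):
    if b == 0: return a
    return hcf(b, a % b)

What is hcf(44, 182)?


hcf(44, 182) = hcf(182, 44)
hcf(182, 44) = hcf(44, 6)
hcf(44, 6) = hcf(6, 2)
hcf(6, 2) = hcf(2, 0)
hcf(2, 0) = 2  (base case)

2


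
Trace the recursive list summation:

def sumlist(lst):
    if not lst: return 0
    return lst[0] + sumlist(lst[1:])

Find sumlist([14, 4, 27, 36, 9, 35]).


sumlist([14, 4, 27, 36, 9, 35]) = 14 + sumlist([4, 27, 36, 9, 35])
sumlist([4, 27, 36, 9, 35]) = 4 + sumlist([27, 36, 9, 35])
sumlist([27, 36, 9, 35]) = 27 + sumlist([36, 9, 35])
sumlist([36, 9, 35]) = 36 + sumlist([9, 35])
sumlist([9, 35]) = 9 + sumlist([35])
sumlist([35]) = 35 + sumlist([])
sumlist([]) = 0  (base case)
Total: 14 + 4 + 27 + 36 + 9 + 35 + 0 = 125

125


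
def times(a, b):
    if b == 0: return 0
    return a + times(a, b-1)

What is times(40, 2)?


times(40, 2) = 40 + times(40, 1)
times(40, 1) = 40 + times(40, 0)
times(40, 0) = 0  (base case)
Total: 40 + 40 + 0 = 80

80


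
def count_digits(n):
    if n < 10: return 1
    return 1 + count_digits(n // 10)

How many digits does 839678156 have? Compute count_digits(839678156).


count_digits(839678156) = 1 + count_digits(83967815)
count_digits(83967815) = 1 + count_digits(8396781)
count_digits(8396781) = 1 + count_digits(839678)
count_digits(839678) = 1 + count_digits(83967)
count_digits(83967) = 1 + count_digits(8396)
count_digits(8396) = 1 + count_digits(839)
count_digits(839) = 1 + count_digits(83)
count_digits(83) = 1 + count_digits(8)
count_digits(8) = 1  (base case: 8 < 10)
Unwinding: 1 + 1 + 1 + 1 + 1 + 1 + 1 + 1 + 1 = 9

9


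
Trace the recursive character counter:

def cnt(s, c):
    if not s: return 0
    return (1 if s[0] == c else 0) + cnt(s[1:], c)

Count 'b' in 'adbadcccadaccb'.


s[0]='a' != 'b' -> 0
s[0]='d' != 'b' -> 0
s[0]='b' == 'b' -> 1
s[0]='a' != 'b' -> 0
s[0]='d' != 'b' -> 0
s[0]='c' != 'b' -> 0
s[0]='c' != 'b' -> 0
s[0]='c' != 'b' -> 0
s[0]='a' != 'b' -> 0
s[0]='d' != 'b' -> 0
s[0]='a' != 'b' -> 0
s[0]='c' != 'b' -> 0
s[0]='c' != 'b' -> 0
s[0]='b' == 'b' -> 1
Sum: 0 + 0 + 1 + 0 + 0 + 0 + 0 + 0 + 0 + 0 + 0 + 0 + 0 + 1 = 2

2


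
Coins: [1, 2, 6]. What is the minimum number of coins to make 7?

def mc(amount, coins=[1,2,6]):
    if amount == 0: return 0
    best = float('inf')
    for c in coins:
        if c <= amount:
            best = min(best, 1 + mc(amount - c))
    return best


Building up with DP:
mc(0) = 0
mc(1) = min(1+mc(0)=1+0=1) = 1
mc(2) = min(1+mc(1)=1+1=2, 1+mc(0)=1+0=1) = 1
mc(3) = min(1+mc(2)=1+1=2, 1+mc(1)=1+1=2) = 2
mc(4) = min(1+mc(3)=1+2=3, 1+mc(2)=1+1=2) = 2
mc(5) = min(1+mc(4)=1+2=3, 1+mc(3)=1+2=3) = 3
mc(6) = min(1+mc(5)=1+3=4, 1+mc(4)=1+2=3, 1+mc(0)=1+0=1) = 1
mc(7) = min(1+mc(6)=1+1=2, 1+mc(5)=1+3=4, 1+mc(1)=1+1=2) = 2

2


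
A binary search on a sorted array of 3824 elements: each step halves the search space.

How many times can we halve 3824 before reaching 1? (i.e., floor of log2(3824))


3824 / 2 = 1912
1912 / 2 = 956
956 / 2 = 478
478 / 2 = 239
239 / 2 = 119
119 / 2 = 59
59 / 2 = 29
29 / 2 = 14
14 / 2 = 7
7 / 2 = 3
3 / 2 = 1
Reached 1 after 11 halvings

11


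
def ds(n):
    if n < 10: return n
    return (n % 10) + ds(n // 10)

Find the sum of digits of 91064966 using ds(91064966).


ds(91064966) = 6 + ds(9106496)
ds(9106496) = 6 + ds(910649)
ds(910649) = 9 + ds(91064)
ds(91064) = 4 + ds(9106)
ds(9106) = 6 + ds(910)
ds(910) = 0 + ds(91)
ds(91) = 1 + ds(9)
ds(9) = 9  (base case)
Total: 6 + 6 + 9 + 4 + 6 + 0 + 1 + 9 = 41

41


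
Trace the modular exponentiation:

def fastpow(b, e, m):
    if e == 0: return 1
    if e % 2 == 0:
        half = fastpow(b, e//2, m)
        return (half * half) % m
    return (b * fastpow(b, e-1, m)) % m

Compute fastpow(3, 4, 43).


fastpow(3, 4, 43): e is even, compute fastpow(3, 2, 43)
  fastpow(3, 2, 43): e is even, compute fastpow(3, 1, 43)
    fastpow(3, 1, 43): e is odd, compute fastpow(3, 0, 43)
      fastpow(3, 0, 43) = 1
    (3 * 1) % 43 = 3
  half=3, (3*3) % 43 = 9
half=9, (9*9) % 43 = 38

38


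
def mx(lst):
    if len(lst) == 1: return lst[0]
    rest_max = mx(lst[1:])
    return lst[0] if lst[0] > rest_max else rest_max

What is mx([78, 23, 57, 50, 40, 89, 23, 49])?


mx([78, 23, 57, 50, 40, 89, 23, 49]): compare 78 with mx([23, 57, 50, 40, 89, 23, 49])
mx([23, 57, 50, 40, 89, 23, 49]): compare 23 with mx([57, 50, 40, 89, 23, 49])
mx([57, 50, 40, 89, 23, 49]): compare 57 with mx([50, 40, 89, 23, 49])
mx([50, 40, 89, 23, 49]): compare 50 with mx([40, 89, 23, 49])
mx([40, 89, 23, 49]): compare 40 with mx([89, 23, 49])
mx([89, 23, 49]): compare 89 with mx([23, 49])
mx([23, 49]): compare 23 with mx([49])
mx([49]) = 49  (base case)
Compare 23 with 49 -> 49
Compare 89 with 49 -> 89
Compare 40 with 89 -> 89
Compare 50 with 89 -> 89
Compare 57 with 89 -> 89
Compare 23 with 89 -> 89
Compare 78 with 89 -> 89

89


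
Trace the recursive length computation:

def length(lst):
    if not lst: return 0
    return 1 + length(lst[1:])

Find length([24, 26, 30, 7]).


length([24, 26, 30, 7]) = 1 + length([26, 30, 7])
length([26, 30, 7]) = 1 + length([30, 7])
length([30, 7]) = 1 + length([7])
length([7]) = 1 + length([])
length([]) = 0  (base case)
Unwinding: 1 + 1 + 1 + 1 + 0 = 4

4


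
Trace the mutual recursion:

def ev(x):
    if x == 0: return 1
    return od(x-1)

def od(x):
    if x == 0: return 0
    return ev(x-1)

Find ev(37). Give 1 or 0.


ev(37) = od(36)
od(36) = ev(35)
ev(35) = od(34)
od(34) = ev(33)
ev(33) = od(32)
od(32) = ev(31)
ev(31) = od(30)
od(30) = ev(29)
ev(29) = od(28)
od(28) = ev(27)
ev(27) = od(26)
od(26) = ev(25)
ev(25) = od(24)
od(24) = ev(23)
ev(23) = od(22)
od(22) = ev(21)
ev(21) = od(20)
od(20) = ev(19)
ev(19) = od(18)
od(18) = ev(17)
ev(17) = od(16)
od(16) = ev(15)
ev(15) = od(14)
od(14) = ev(13)
ev(13) = od(12)
od(12) = ev(11)
ev(11) = od(10)
od(10) = ev(9)
ev(9) = od(8)
od(8) = ev(7)
ev(7) = od(6)
od(6) = ev(5)
ev(5) = od(4)
od(4) = ev(3)
ev(3) = od(2)
od(2) = ev(1)
ev(1) = od(0)
od(0) = 0  (base case)
Result: 0

0


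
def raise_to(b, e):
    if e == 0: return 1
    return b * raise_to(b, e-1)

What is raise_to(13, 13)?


raise_to(13, 13)
= 13 * raise_to(13, 12)
= 13 * 13 * raise_to(13, 11)
= 13 * 13 * 13 * raise_to(13, 10)
= 13 * 13 * 13 * 13 * raise_to(13, 9)
= 13 * 13 * 13 * 13 * 13 * raise_to(13, 8)
= 13 * 13 * 13 * 13 * 13 * 13 * raise_to(13, 7)
= 13 * 13 * 13 * 13 * 13 * 13 * 13 * raise_to(13, 6)
= 13 * 13 * 13 * 13 * 13 * 13 * 13 * 13 * raise_to(13, 5)
= 13 * 13 * 13 * 13 * 13 * 13 * 13 * 13 * 13 * raise_to(13, 4)
= 13 * 13 * 13 * 13 * 13 * 13 * 13 * 13 * 13 * 13 * raise_to(13, 3)
= 13 * 13 * 13 * 13 * 13 * 13 * 13 * 13 * 13 * 13 * 13 * raise_to(13, 2)
= 13 * 13 * 13 * 13 * 13 * 13 * 13 * 13 * 13 * 13 * 13 * 13 * raise_to(13, 1)
= 13 * 13 * 13 * 13 * 13 * 13 * 13 * 13 * 13 * 13 * 13 * 13 * 13 * raise_to(13, 0)
= 13 * 13 * 13 * 13 * 13 * 13 * 13 * 13 * 13 * 13 * 13 * 13 * 13 * 1
= 302875106592253

302875106592253


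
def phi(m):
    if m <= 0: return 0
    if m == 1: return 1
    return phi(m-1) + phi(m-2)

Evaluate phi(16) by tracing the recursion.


Computing phi(16) bottom-up:
phi(0) = 0
phi(1) = 1
phi(2) = phi(1) + phi(0) = 1 + 0 = 1
phi(3) = phi(2) + phi(1) = 1 + 1 = 2
phi(4) = phi(3) + phi(2) = 2 + 1 = 3
phi(5) = phi(4) + phi(3) = 3 + 2 = 5
phi(6) = phi(5) + phi(4) = 5 + 3 = 8
phi(7) = phi(6) + phi(5) = 8 + 5 = 13
phi(8) = phi(7) + phi(6) = 13 + 8 = 21
phi(9) = phi(8) + phi(7) = 21 + 13 = 34
phi(10) = phi(9) + phi(8) = 34 + 21 = 55
phi(11) = phi(10) + phi(9) = 55 + 34 = 89
phi(12) = phi(11) + phi(10) = 89 + 55 = 144
phi(13) = phi(12) + phi(11) = 144 + 89 = 233
phi(14) = phi(13) + phi(12) = 233 + 144 = 377
phi(15) = phi(14) + phi(13) = 377 + 233 = 610
phi(16) = phi(15) + phi(14) = 610 + 377 = 987

987


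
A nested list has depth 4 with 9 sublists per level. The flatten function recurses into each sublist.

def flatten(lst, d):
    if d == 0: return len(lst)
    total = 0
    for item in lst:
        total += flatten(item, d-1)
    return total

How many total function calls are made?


At depth 0 (root): 1 call
At depth 1: each of 1 parents calls flatten on 9 children = 9 calls
At depth 2: each of 9 parents calls flatten on 9 children = 81 calls
At depth 3: each of 81 parents calls flatten on 9 children = 729 calls
At depth 4: each of 729 parents calls flatten on 9 children = 6561 calls
Total: 1 + 9 + 81 + 729 + 6561 = 7381

7381


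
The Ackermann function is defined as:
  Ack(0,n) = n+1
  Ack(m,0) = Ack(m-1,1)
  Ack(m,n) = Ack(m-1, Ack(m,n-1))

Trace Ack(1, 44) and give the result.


Ack(1, 44) = Ack(0, Ack(1, 43))
  Ack(1, 43) = Ack(0, Ack(1, 42))
    Ack(1, 42) = Ack(0, Ack(1, 41))
      Ack(1, 41) = Ack(0, Ack(1, 40))
        Ack(1, 40) = Ack(0, Ack(1, 39))
          Ack(1, 39) = Ack(0, Ack(1, 38))
          Ack(1, 38) = Ack(0, Ack(1, 37))
          Ack(1, 37) = Ack(0, Ack(1, 36))
          Ack(1, 36) = Ack(0, Ack(1, 35))
          Ack(1, 35) = Ack(0, Ack(1, 34))
          Ack(1, 34) = Ack(0, Ack(1, 33))
          Ack(1, 33) = Ack(0, Ack(1, 32))
          Ack(1, 32) = Ack(0, Ack(1, 31))
          Ack(1, 31) = Ack(0, Ack(1, 30))
          Ack(1, 30) = Ack(0, Ack(1, 29))
          Ack(1, 29) = Ack(0, Ack(1, 28))
          Ack(1, 28) = Ack(0, Ack(1, 27))
          Ack(1, 27) = Ack(0, Ack(1, 26))
          Ack(1, 26) = Ack(0, Ack(1, 25))
          Ack(1, 25) = Ack(0, Ack(1, 24))
          Ack(1, 24) = Ack(0, Ack(1, 23))
          Ack(1, 23) = Ack(0, Ack(1, 22))
          Ack(1, 22) = Ack(0, Ack(1, 21))
          Ack(1, 21) = Ack(0, Ack(1, 20))
          Ack(1, 20) = Ack(0, Ack(1, 19))
... (trace truncated)
Result: Ack(1, 44) = 46

46


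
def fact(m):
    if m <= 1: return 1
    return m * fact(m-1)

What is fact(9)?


fact(9)
= 9 * fact(8)
= 9 * 8 * fact(7)
= 9 * 8 * 7 * fact(6)
= 9 * 8 * 7 * 6 * fact(5)
= 9 * 8 * 7 * 6 * 5 * fact(4)
= 9 * 8 * 7 * 6 * 5 * 4 * fact(3)
= 9 * 8 * 7 * 6 * 5 * 4 * 3 * fact(2)
= 9 * 8 * 7 * 6 * 5 * 4 * 3 * 2 * fact(1)
= 9 * 8 * 7 * 6 * 5 * 4 * 3 * 2 * 1
= 362880

362880


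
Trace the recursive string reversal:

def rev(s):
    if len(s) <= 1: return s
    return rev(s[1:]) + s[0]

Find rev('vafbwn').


rev('vafbwn') = rev('afbwn') + 'v'
rev('afbwn') = rev('fbwn') + 'a'
rev('fbwn') = rev('bwn') + 'f'
rev('bwn') = rev('wn') + 'b'
rev('wn') = rev('n') + 'w'
rev('n') = 'n'  (base case)
Concatenating: 'n' + 'w' + 'b' + 'f' + 'a' + 'v' = 'nwbfav'

nwbfav


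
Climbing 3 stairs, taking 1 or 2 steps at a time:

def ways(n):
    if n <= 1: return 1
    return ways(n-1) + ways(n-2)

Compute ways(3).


Building up from base cases:
ways(0) = 1
ways(1) = 1
ways(2) = ways(1) + ways(0) = 1 + 1 = 2
ways(3) = ways(2) + ways(1) = 2 + 1 = 3

3


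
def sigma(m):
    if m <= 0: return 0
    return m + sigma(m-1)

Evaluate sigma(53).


sigma(53)
= 53 + 52 + 51 + 50 + 49 + 48 + 47 + 46 + 45 + 44 + 43 + 42 + 41 + 40 + 39 + 38 + 37 + 36 + 35 + 34 + 33 + 32 + 31 + 30 + 29 + 28 + 27 + 26 + 25 + 24 + 23 + 22 + 21 + 20 + 19 + 18 + 17 + 16 + 15 + 14 + 13 + 12 + 11 + 10 + 9 + 8 + 7 + 6 + 5 + 4 + 3 + 2 + 1 + sigma(0)
= 53 + 52 + 51 + 50 + 49 + 48 + 47 + 46 + 45 + 44 + 43 + 42 + 41 + 40 + 39 + 38 + 37 + 36 + 35 + 34 + 33 + 32 + 31 + 30 + 29 + 28 + 27 + 26 + 25 + 24 + 23 + 22 + 21 + 20 + 19 + 18 + 17 + 16 + 15 + 14 + 13 + 12 + 11 + 10 + 9 + 8 + 7 + 6 + 5 + 4 + 3 + 2 + 1 + 0
= 1431

1431


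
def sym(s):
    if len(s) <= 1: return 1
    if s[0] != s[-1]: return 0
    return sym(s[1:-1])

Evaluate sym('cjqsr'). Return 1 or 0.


sym('cjqsr'): s[0]='c' != s[-1]='r' -> return 0
Result: 0 (not a palindrome)

0


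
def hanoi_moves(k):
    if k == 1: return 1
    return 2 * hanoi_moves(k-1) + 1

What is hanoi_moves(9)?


hanoi_moves(9) = 2 * hanoi_moves(8) + 1
hanoi_moves(8) = 2 * hanoi_moves(7) + 1
hanoi_moves(7) = 2 * hanoi_moves(6) + 1
hanoi_moves(6) = 2 * hanoi_moves(5) + 1
hanoi_moves(5) = 2 * hanoi_moves(4) + 1
hanoi_moves(4) = 2 * hanoi_moves(3) + 1
hanoi_moves(3) = 2 * hanoi_moves(2) + 1
hanoi_moves(2) = 2 * hanoi_moves(1) + 1
hanoi_moves(1) = 1  (base case)
hanoi_moves(2) = 2 * 1 + 1 = 3
hanoi_moves(3) = 2 * 3 + 1 = 7
hanoi_moves(4) = 2 * 7 + 1 = 15
hanoi_moves(5) = 2 * 15 + 1 = 31
hanoi_moves(6) = 2 * 31 + 1 = 63
hanoi_moves(7) = 2 * 63 + 1 = 127
hanoi_moves(8) = 2 * 127 + 1 = 255
hanoi_moves(9) = 2 * 255 + 1 = 511

511


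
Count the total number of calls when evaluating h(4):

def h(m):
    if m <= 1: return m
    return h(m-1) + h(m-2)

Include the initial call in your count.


Let C(n) = total calls for h(n)
C(0) = 1, C(1) = 1
C(2) = 1 + C(1) + C(0) = 1 + 1 + 1 = 3
C(3) = 1 + C(2) + C(1) = 1 + 3 + 1 = 5
C(4) = 1 + C(3) + C(2) = 1 + 5 + 3 = 9

9


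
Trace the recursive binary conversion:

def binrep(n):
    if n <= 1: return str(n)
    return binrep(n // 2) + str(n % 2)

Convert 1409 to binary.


binrep(1409) = binrep(704) + '1'
binrep(704) = binrep(352) + '0'
binrep(352) = binrep(176) + '0'
binrep(176) = binrep(88) + '0'
binrep(88) = binrep(44) + '0'
binrep(44) = binrep(22) + '0'
binrep(22) = binrep(11) + '0'
binrep(11) = binrep(5) + '1'
binrep(5) = binrep(2) + '1'
binrep(2) = binrep(1) + '0'
binrep(1) = '1'  (base case)
Concatenating: '1' + '0' + '1' + '1' + '0' + '0' + '0' + '0' + '0' + '0' + '1' = '10110000001'

10110000001


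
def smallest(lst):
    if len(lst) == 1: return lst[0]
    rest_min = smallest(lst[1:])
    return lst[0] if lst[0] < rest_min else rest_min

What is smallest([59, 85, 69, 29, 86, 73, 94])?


smallest([59, 85, 69, 29, 86, 73, 94]): compare 59 with smallest([85, 69, 29, 86, 73, 94])
smallest([85, 69, 29, 86, 73, 94]): compare 85 with smallest([69, 29, 86, 73, 94])
smallest([69, 29, 86, 73, 94]): compare 69 with smallest([29, 86, 73, 94])
smallest([29, 86, 73, 94]): compare 29 with smallest([86, 73, 94])
smallest([86, 73, 94]): compare 86 with smallest([73, 94])
smallest([73, 94]): compare 73 with smallest([94])
smallest([94]) = 94  (base case)
Compare 73 with 94 -> 73
Compare 86 with 73 -> 73
Compare 29 with 73 -> 29
Compare 69 with 29 -> 29
Compare 85 with 29 -> 29
Compare 59 with 29 -> 29

29


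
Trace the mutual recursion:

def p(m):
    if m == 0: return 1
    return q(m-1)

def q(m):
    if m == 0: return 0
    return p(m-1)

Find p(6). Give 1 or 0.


p(6) = q(5)
q(5) = p(4)
p(4) = q(3)
q(3) = p(2)
p(2) = q(1)
q(1) = p(0)
p(0) = 1  (base case)
Result: 1

1


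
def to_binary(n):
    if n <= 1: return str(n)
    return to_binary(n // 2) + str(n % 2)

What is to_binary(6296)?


to_binary(6296) = to_binary(3148) + '0'
to_binary(3148) = to_binary(1574) + '0'
to_binary(1574) = to_binary(787) + '0'
to_binary(787) = to_binary(393) + '1'
to_binary(393) = to_binary(196) + '1'
to_binary(196) = to_binary(98) + '0'
to_binary(98) = to_binary(49) + '0'
to_binary(49) = to_binary(24) + '1'
to_binary(24) = to_binary(12) + '0'
to_binary(12) = to_binary(6) + '0'
to_binary(6) = to_binary(3) + '0'
to_binary(3) = to_binary(1) + '1'
to_binary(1) = '1'  (base case)
Concatenating: '1' + '1' + '0' + '0' + '0' + '1' + '0' + '0' + '1' + '1' + '0' + '0' + '0' = '1100010011000'

1100010011000
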